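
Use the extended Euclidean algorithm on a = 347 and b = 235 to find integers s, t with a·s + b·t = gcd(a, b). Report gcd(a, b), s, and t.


Euclidean algorithm on (347, 235) — divide until remainder is 0:
  347 = 1 · 235 + 112
  235 = 2 · 112 + 11
  112 = 10 · 11 + 2
  11 = 5 · 2 + 1
  2 = 2 · 1 + 0
gcd(347, 235) = 1.
Track Bezout coefficients alongside the remainders: start with r₀ = 347 = a·1 + b·0 (s = 1, t = 0) and r₁ = 235 = a·0 + b·1 (s = 0, t = 1); each new remainder r_{k+1} = r_{k-1} − q_k·r_k inherits s_{k+1} = s_{k-1} − q_k·s_k, t_{k+1} = t_{k-1} − q_k·t_k, so r_k = a·s_k + b·t_k at every step:
  q = 1: r = 112, s = 1 − 1·0 = 1, t = 0 − 1·1 = -1  (check: 347·1 + 235·(-1) = 112)
  q = 2: r = 11, s = 0 − 2·1 = -2, t = 1 − 2·(-1) = 3  (check: 347·(-2) + 235·3 = 11)
  q = 10: r = 2, s = 1 − 10·(-2) = 21, t = -1 − 10·3 = -31  (check: 347·21 + 235·(-31) = 2)
  q = 5: r = 1, s = -2 − 5·21 = -107, t = 3 − 5·(-31) = 158  (check: 347·(-107) + 235·158 = 1)
The row with r = 1 (the gcd) gives the Bezout coefficients s = -107, t = 158.
Result: 347 · (-107) + 235 · (158) = 1.

gcd(347, 235) = 1; s = -107, t = 158 (check: 347·(-107) + 235·158 = 1).


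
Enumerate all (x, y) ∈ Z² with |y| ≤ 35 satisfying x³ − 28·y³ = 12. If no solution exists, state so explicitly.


The equation is x³ - 28y³ = 12. For fixed y, x³ = 28·y³ + 12, so a solution requires the RHS to be a perfect cube.
Strategy: iterate y from -35 to 35, compute RHS = 28·y³ + 12, and check whether it is a (positive or negative) perfect cube.
Check small values of y:
  y = 0: RHS = 12 is not a perfect cube.
  y = 1: RHS = 40 is not a perfect cube.
  y = -1: RHS = -16 is not a perfect cube.
  y = 2: RHS = 236 is not a perfect cube.
  y = -2: RHS = -212 is not a perfect cube.
  y = 3: RHS = 768 is not a perfect cube.
  y = -3: RHS = -744 is not a perfect cube.
Continuing the search up to |y| = 35 finds no solutions either.
No (x, y) in the scanned range satisfies the equation.

No integer solutions with |y| ≤ 35.


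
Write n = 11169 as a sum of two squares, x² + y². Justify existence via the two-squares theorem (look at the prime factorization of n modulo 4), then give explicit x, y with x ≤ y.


Step 1: Factor n = 11169 = 3^2 · 17 · 73.
Step 2: Check the mod-4 condition on each prime factor: 3 ≡ 3 (mod 4), exponent 2 (must be even); 17 ≡ 1 (mod 4), exponent 1; 73 ≡ 1 (mod 4), exponent 1.
All primes ≡ 3 (mod 4) appear to even exponent (or don't appear), so by the two-squares theorem n IS expressible as a sum of two squares.
Step 3: Build a representation. Group n = k² · m with k = 3 and m = 17 · 73 = 1241 (a product of primes ≡ 1 (mod 4)); a representation of m scales to one of n via (k·x)² + (k·y)² = k²(x² + y²). Each prime p ≡ 1 (mod 4) is itself a sum of two squares; find a² by testing p − a² for a perfect square:
  17: 17 − 1² = 16 = 4² ⇒ 17 = 1² + 4².
  73: 73 − 1² = 72, 73 − 2² = 69, 73 − 3² = 64 = 8² ⇒ 73 = 3² + 8².
  Combine using the Brahmagupta–Fibonacci identity (a² + b²)(c² + d²) = (ac − bd)² + (ad + bc)² = (ac + bd)² + (ad − bc)²:
  17 · 73 = 1241: from (1² + 4²)(3² + 8²), take (1·3 − 4·8, 1·8 + 4·3) = (3 − 32, 8 + 12) = (-29, 20); dropping signs (only squares matter) gives (29, 20); check 29² + 20² = 841 + 400 = 1241 ✓.
  Scale by k = 3: (3·29, 3·20) = (87, 60).
Step 4: Order so x ≤ y and verify: 60² + 87² = 3600 + 7569 = 11169 = n. ✓

n = 11169 = 60² + 87² (one valid representation with x ≤ y).


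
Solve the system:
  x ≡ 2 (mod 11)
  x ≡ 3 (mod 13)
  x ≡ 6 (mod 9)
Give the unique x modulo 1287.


Moduli 11, 13, 9 are pairwise coprime; by CRT there is a unique solution modulo M = 11 · 13 · 9 = 1287.
Solve pairwise, accumulating the modulus:
  Start with x ≡ 2 (mod 11).
  Combine with x ≡ 3 (mod 13): since gcd(11, 13) = 1, we get a unique residue mod 143.
    Write x = 2 + 11·t and substitute into x ≡ 3 (mod 13): 11·t ≡ 3 − 2 = 1 (mod 13).
    The inverse of 11 mod 13 is 6 (since 11·6 = 66 = 5·13 + 1), so t ≡ 6·1 = 6 ≡ 6 (mod 13).
    Then x = 2 + 11·6 = 68, valid modulo lcm(11, 13) = 143: x ≡ 68 (mod 143).
  Combine with x ≡ 6 (mod 9): since gcd(143, 9) = 1, we get a unique residue mod 1287.
    Write x = 68 + 143·t and substitute into x ≡ 6 (mod 9): 143·t ≡ 6 − 68 = -62 (mod 9).
    Reduce coefficients mod 9: 8·t ≡ 1 (mod 9).
    The inverse of 8 mod 9 is 8 (since 8·8 = 64 = 7·9 + 1), so t ≡ 8·1 = 8 ≡ 8 (mod 9).
    Then x = 68 + 143·8 = 1212, valid modulo lcm(143, 9) = 1287: x ≡ 1212 (mod 1287).
Verify: 1212 mod 11 = 2 ✓, 1212 mod 13 = 3 ✓, 1212 mod 9 = 6 ✓.

x ≡ 1212 (mod 1287).


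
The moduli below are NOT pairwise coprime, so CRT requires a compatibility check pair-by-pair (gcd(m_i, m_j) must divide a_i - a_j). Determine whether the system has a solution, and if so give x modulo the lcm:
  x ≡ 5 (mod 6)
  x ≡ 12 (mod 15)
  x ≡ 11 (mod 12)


Moduli 6, 15, 12 are not pairwise coprime, so CRT works modulo lcm(m_i) when all pairwise compatibility conditions hold.
Pairwise compatibility: gcd(m_i, m_j) must divide a_i - a_j for every pair.
Merge one congruence at a time:
  Start: x ≡ 5 (mod 6).
  Combine with x ≡ 12 (mod 15): gcd(6, 15) = 3, and 12 - 5 = 7 is NOT divisible by 3.
    ⇒ system is inconsistent (no integer solution).

No solution (the system is inconsistent).


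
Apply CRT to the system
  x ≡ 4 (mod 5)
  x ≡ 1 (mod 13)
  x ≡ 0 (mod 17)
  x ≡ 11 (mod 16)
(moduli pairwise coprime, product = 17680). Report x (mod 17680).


Product of moduli M = 5 · 13 · 17 · 16 = 17680.
Merge one congruence at a time:
  Start: x ≡ 4 (mod 5).
  Combine with x ≡ 1 (mod 13); new modulus lcm = 65.
    Write x = 4 + 5·t and substitute into x ≡ 1 (mod 13): 5·t ≡ 1 − 4 = -3 (mod 13).
    Reduce coefficients mod 13: 5·t ≡ 10 (mod 13).
    The inverse of 5 mod 13 is 8 (since 5·8 = 40 = 3·13 + 1), so t ≡ 8·10 = 80 ≡ 2 (mod 13).
    Then x = 4 + 5·2 = 14, valid modulo lcm(5, 13) = 65: x ≡ 14 (mod 65).
  Combine with x ≡ 0 (mod 17); new modulus lcm = 1105.
    Write x = 14 + 65·t and substitute into x ≡ 0 (mod 17): 65·t ≡ 0 − 14 = -14 (mod 17).
    Reduce coefficients mod 17: 14·t ≡ 3 (mod 17).
    The inverse of 14 mod 17 is 11 (since 14·11 = 154 = 9·17 + 1), so t ≡ 11·3 = 33 ≡ 16 (mod 17).
    Then x = 14 + 65·16 = 1054, valid modulo lcm(65, 17) = 1105: x ≡ 1054 (mod 1105).
  Combine with x ≡ 11 (mod 16); new modulus lcm = 17680.
    Write x = 1054 + 1105·t and substitute into x ≡ 11 (mod 16): 1105·t ≡ 11 − 1054 = -1043 (mod 16).
    Reduce coefficients mod 16: 1·t ≡ 13 (mod 16).
    So t ≡ 13 (mod 16).
    Then x = 1054 + 1105·13 = 15419, valid modulo lcm(1105, 16) = 17680: x ≡ 15419 (mod 17680).
Verify against each original: 15419 mod 5 = 4, 15419 mod 13 = 1, 15419 mod 17 = 0, 15419 mod 16 = 11.

x ≡ 15419 (mod 17680).


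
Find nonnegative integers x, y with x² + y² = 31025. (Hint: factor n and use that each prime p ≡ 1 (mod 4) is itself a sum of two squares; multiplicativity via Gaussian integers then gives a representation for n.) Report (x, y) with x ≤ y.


Step 1: Factor n = 31025 = 5^2 · 17 · 73.
Step 2: Check the mod-4 condition on each prime factor: 5 ≡ 1 (mod 4), exponent 2; 17 ≡ 1 (mod 4), exponent 1; 73 ≡ 1 (mod 4), exponent 1.
All primes ≡ 3 (mod 4) appear to even exponent (or don't appear), so by the two-squares theorem n IS expressible as a sum of two squares.
Step 3: Build a representation. Group n = k² · m with k = 5 and m = 17 · 73 = 1241 (a product of primes ≡ 1 (mod 4)); a representation of m scales to one of n via (k·x)² + (k·y)² = k²(x² + y²). Each prime p ≡ 1 (mod 4) is itself a sum of two squares; find a² by testing p − a² for a perfect square:
  17: 17 − 1² = 16 = 4² ⇒ 17 = 1² + 4².
  73: 73 − 1² = 72, 73 − 2² = 69, 73 − 3² = 64 = 8² ⇒ 73 = 3² + 8².
  Combine using the Brahmagupta–Fibonacci identity (a² + b²)(c² + d²) = (ac − bd)² + (ad + bc)² = (ac + bd)² + (ad − bc)²:
  17 · 73 = 1241: from (1² + 4²)(3² + 8²), take (1·3 − 4·8, 1·8 + 4·3) = (3 − 32, 8 + 12) = (-29, 20); dropping signs (only squares matter) gives (29, 20); check 29² + 20² = 841 + 400 = 1241 ✓.
  Scale by k = 5: (5·29, 5·20) = (145, 100).
Step 4: Order so x ≤ y and verify: 100² + 145² = 10000 + 21025 = 31025 = n. ✓

n = 31025 = 100² + 145² (one valid representation with x ≤ y).


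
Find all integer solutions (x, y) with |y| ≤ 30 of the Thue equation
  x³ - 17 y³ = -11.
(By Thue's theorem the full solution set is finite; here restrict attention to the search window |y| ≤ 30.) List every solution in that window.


The equation is x³ - 17y³ = -11. For fixed y, x³ = 17·y³ − 11, so a solution requires the RHS to be a perfect cube.
Strategy: iterate y from -30 to 30, compute RHS = 17·y³ − 11, and check whether it is a (positive or negative) perfect cube.
Check small values of y:
  y = 0: RHS = -11 is not a perfect cube.
  y = 1: RHS = 6 is not a perfect cube.
  y = -1: RHS = -28 is not a perfect cube.
  y = 2: RHS = 125 = (5)³ ⇒ x = 5 works.
  y = -2: RHS = -147 is not a perfect cube.
  y = 3: RHS = 448 is not a perfect cube.
  y = -3: RHS = -470 is not a perfect cube.
Continuing the search up to |y| = 30 finds no further solutions beyond those listed.
Collected solutions: (5, 2).

Solutions (with |y| ≤ 30): (5, 2).


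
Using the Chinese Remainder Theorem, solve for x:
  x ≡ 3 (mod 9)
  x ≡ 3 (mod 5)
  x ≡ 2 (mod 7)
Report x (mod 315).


Moduli 9, 5, 7 are pairwise coprime; by CRT there is a unique solution modulo M = 9 · 5 · 7 = 315.
Solve pairwise, accumulating the modulus:
  Start with x ≡ 3 (mod 9).
  Combine with x ≡ 3 (mod 5): since gcd(9, 5) = 1, we get a unique residue mod 45.
    Write x = 3 + 9·t and substitute into x ≡ 3 (mod 5): 9·t ≡ 3 − 3 = 0 (mod 5).
    Reduce coefficients mod 5: 4·t ≡ 0 (mod 5).
    The inverse of 4 mod 5 is 4 (since 4·4 = 16 = 3·5 + 1), so t ≡ 4·0 = 0 ≡ 0 (mod 5).
    Then x = 3 + 9·0 = 3, valid modulo lcm(9, 5) = 45: x ≡ 3 (mod 45).
  Combine with x ≡ 2 (mod 7): since gcd(45, 7) = 1, we get a unique residue mod 315.
    Write x = 3 + 45·t and substitute into x ≡ 2 (mod 7): 45·t ≡ 2 − 3 = -1 (mod 7).
    Reduce coefficients mod 7: 3·t ≡ 6 (mod 7).
    The inverse of 3 mod 7 is 5 (since 3·5 = 15 = 2·7 + 1), so t ≡ 5·6 = 30 ≡ 2 (mod 7).
    Then x = 3 + 45·2 = 93, valid modulo lcm(45, 7) = 315: x ≡ 93 (mod 315).
Verify: 93 mod 9 = 3 ✓, 93 mod 5 = 3 ✓, 93 mod 7 = 2 ✓.

x ≡ 93 (mod 315).


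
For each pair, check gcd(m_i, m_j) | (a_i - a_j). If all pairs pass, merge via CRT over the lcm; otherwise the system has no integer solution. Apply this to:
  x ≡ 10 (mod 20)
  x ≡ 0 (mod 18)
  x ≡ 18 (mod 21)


Moduli 20, 18, 21 are not pairwise coprime, so CRT works modulo lcm(m_i) when all pairwise compatibility conditions hold.
Pairwise compatibility: gcd(m_i, m_j) must divide a_i - a_j for every pair.
Merge one congruence at a time:
  Start: x ≡ 10 (mod 20).
  Combine with x ≡ 0 (mod 18): gcd(20, 18) = 2; 0 - 10 = -10, which IS divisible by 2, so compatible.
    Write x = 10 + 20·t and substitute into x ≡ 0 (mod 18): 20·t ≡ 0 − 10 = -10 (mod 18).
    Divide the congruence (and modulus) by g = 2: 10·t ≡ -5 (mod 9).
    Reduce coefficients mod 9: 1·t ≡ 4 (mod 9).
    So t ≡ 4 (mod 9).
    Then x = 10 + 20·4 = 90, valid modulo lcm(20, 18) = 180: x ≡ 90 (mod 180).
  Combine with x ≡ 18 (mod 21): gcd(180, 21) = 3; 18 - 90 = -72, which IS divisible by 3, so compatible.
    Write x = 90 + 180·t and substitute into x ≡ 18 (mod 21): 180·t ≡ 18 − 90 = -72 (mod 21).
    Divide the congruence (and modulus) by g = 3: 60·t ≡ -24 (mod 7).
    Reduce coefficients mod 7: 4·t ≡ 4 (mod 7).
    The inverse of 4 mod 7 is 2 (since 4·2 = 8 = 1·7 + 1), so t ≡ 2·4 = 8 ≡ 1 (mod 7).
    Then x = 90 + 180·1 = 270, valid modulo lcm(180, 21) = 1260: x ≡ 270 (mod 1260).
Verify: 270 mod 20 = 10, 270 mod 18 = 0, 270 mod 21 = 18.

x ≡ 270 (mod 1260).


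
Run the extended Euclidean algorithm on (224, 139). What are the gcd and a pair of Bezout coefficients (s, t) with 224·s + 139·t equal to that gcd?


Euclidean algorithm on (224, 139) — divide until remainder is 0:
  224 = 1 · 139 + 85
  139 = 1 · 85 + 54
  85 = 1 · 54 + 31
  54 = 1 · 31 + 23
  31 = 1 · 23 + 8
  23 = 2 · 8 + 7
  8 = 1 · 7 + 1
  7 = 7 · 1 + 0
gcd(224, 139) = 1.
Track Bezout coefficients alongside the remainders: start with r₀ = 224 = a·1 + b·0 (s = 1, t = 0) and r₁ = 139 = a·0 + b·1 (s = 0, t = 1); each new remainder r_{k+1} = r_{k-1} − q_k·r_k inherits s_{k+1} = s_{k-1} − q_k·s_k, t_{k+1} = t_{k-1} − q_k·t_k, so r_k = a·s_k + b·t_k at every step:
  q = 1: r = 85, s = 1 − 1·0 = 1, t = 0 − 1·1 = -1  (check: 224·1 + 139·(-1) = 85)
  q = 1: r = 54, s = 0 − 1·1 = -1, t = 1 − 1·(-1) = 2  (check: 224·(-1) + 139·2 = 54)
  q = 1: r = 31, s = 1 − 1·(-1) = 2, t = -1 − 1·2 = -3  (check: 224·2 + 139·(-3) = 31)
  q = 1: r = 23, s = -1 − 1·2 = -3, t = 2 − 1·(-3) = 5  (check: 224·(-3) + 139·5 = 23)
  q = 1: r = 8, s = 2 − 1·(-3) = 5, t = -3 − 1·5 = -8  (check: 224·5 + 139·(-8) = 8)
  q = 2: r = 7, s = -3 − 2·5 = -13, t = 5 − 2·(-8) = 21  (check: 224·(-13) + 139·21 = 7)
  q = 1: r = 1, s = 5 − 1·(-13) = 18, t = -8 − 1·21 = -29  (check: 224·18 + 139·(-29) = 1)
The row with r = 1 (the gcd) gives the Bezout coefficients s = 18, t = -29.
Result: 224 · (18) + 139 · (-29) = 1.

gcd(224, 139) = 1; s = 18, t = -29 (check: 224·18 + 139·(-29) = 1).


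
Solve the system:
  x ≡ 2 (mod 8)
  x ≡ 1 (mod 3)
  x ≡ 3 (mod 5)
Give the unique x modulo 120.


Moduli 8, 3, 5 are pairwise coprime; by CRT there is a unique solution modulo M = 8 · 3 · 5 = 120.
Solve pairwise, accumulating the modulus:
  Start with x ≡ 2 (mod 8).
  Combine with x ≡ 1 (mod 3): since gcd(8, 3) = 1, we get a unique residue mod 24.
    Write x = 2 + 8·t and substitute into x ≡ 1 (mod 3): 8·t ≡ 1 − 2 = -1 (mod 3).
    Reduce coefficients mod 3: 2·t ≡ 2 (mod 3).
    The inverse of 2 mod 3 is 2 (since 2·2 = 4 = 1·3 + 1), so t ≡ 2·2 = 4 ≡ 1 (mod 3).
    Then x = 2 + 8·1 = 10, valid modulo lcm(8, 3) = 24: x ≡ 10 (mod 24).
  Combine with x ≡ 3 (mod 5): since gcd(24, 5) = 1, we get a unique residue mod 120.
    Write x = 10 + 24·t and substitute into x ≡ 3 (mod 5): 24·t ≡ 3 − 10 = -7 (mod 5).
    Reduce coefficients mod 5: 4·t ≡ 3 (mod 5).
    The inverse of 4 mod 5 is 4 (since 4·4 = 16 = 3·5 + 1), so t ≡ 4·3 = 12 ≡ 2 (mod 5).
    Then x = 10 + 24·2 = 58, valid modulo lcm(24, 5) = 120: x ≡ 58 (mod 120).
Verify: 58 mod 8 = 2 ✓, 58 mod 3 = 1 ✓, 58 mod 5 = 3 ✓.

x ≡ 58 (mod 120).


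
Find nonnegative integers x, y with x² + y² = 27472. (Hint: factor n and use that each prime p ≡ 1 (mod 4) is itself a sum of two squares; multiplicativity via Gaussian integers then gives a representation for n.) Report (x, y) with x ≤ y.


Step 1: Factor n = 27472 = 2^4 · 17 · 101.
Step 2: Check the mod-4 condition on each prime factor: 2 = 2 (special); 17 ≡ 1 (mod 4), exponent 1; 101 ≡ 1 (mod 4), exponent 1.
All primes ≡ 3 (mod 4) appear to even exponent (or don't appear), so by the two-squares theorem n IS expressible as a sum of two squares.
Step 3: Build a representation. Group n = k² · m with k = 4 and m = 17 · 101 = 1717 (a product of primes ≡ 1 (mod 4)); a representation of m scales to one of n via (k·x)² + (k·y)² = k²(x² + y²). Each prime p ≡ 1 (mod 4) is itself a sum of two squares; find a² by testing p − a² for a perfect square:
  17: 17 − 1² = 16 = 4² ⇒ 17 = 1² + 4².
  101: 101 − 1² = 100 = 10² ⇒ 101 = 1² + 10².
  Combine using the Brahmagupta–Fibonacci identity (a² + b²)(c² + d²) = (ac − bd)² + (ad + bc)² = (ac + bd)² + (ad − bc)²:
  17 · 101 = 1717: from (1² + 4²)(1² + 10²), take (1·1 − 4·10, 1·10 + 4·1) = (1 − 40, 10 + 4) = (-39, 14); dropping signs (only squares matter) gives (39, 14); check 39² + 14² = 1521 + 196 = 1717 ✓.
  Scale by k = 4: (4·39, 4·14) = (156, 56).
Step 4: Order so x ≤ y and verify: 56² + 156² = 3136 + 24336 = 27472 = n. ✓

n = 27472 = 56² + 156² (one valid representation with x ≤ y).


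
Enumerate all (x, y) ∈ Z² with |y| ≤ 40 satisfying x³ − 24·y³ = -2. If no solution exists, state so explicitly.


The equation is x³ - 24y³ = -2. For fixed y, x³ = 24·y³ − 2, so a solution requires the RHS to be a perfect cube.
Strategy: iterate y from -40 to 40, compute RHS = 24·y³ − 2, and check whether it is a (positive or negative) perfect cube.
Check small values of y:
  y = 0: RHS = -2 is not a perfect cube.
  y = 1: RHS = 22 is not a perfect cube.
  y = -1: RHS = -26 is not a perfect cube.
  y = 2: RHS = 190 is not a perfect cube.
  y = -2: RHS = -194 is not a perfect cube.
  y = 3: RHS = 646 is not a perfect cube.
  y = -3: RHS = -650 is not a perfect cube.
Continuing the search up to |y| = 40 finds no solutions either.
No (x, y) in the scanned range satisfies the equation.

No integer solutions with |y| ≤ 40.


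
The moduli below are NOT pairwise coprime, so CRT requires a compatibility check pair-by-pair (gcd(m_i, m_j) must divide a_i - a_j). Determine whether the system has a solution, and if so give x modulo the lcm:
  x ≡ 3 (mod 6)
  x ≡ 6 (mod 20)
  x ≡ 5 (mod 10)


Moduli 6, 20, 10 are not pairwise coprime, so CRT works modulo lcm(m_i) when all pairwise compatibility conditions hold.
Pairwise compatibility: gcd(m_i, m_j) must divide a_i - a_j for every pair.
Merge one congruence at a time:
  Start: x ≡ 3 (mod 6).
  Combine with x ≡ 6 (mod 20): gcd(6, 20) = 2, and 6 - 3 = 3 is NOT divisible by 2.
    ⇒ system is inconsistent (no integer solution).

No solution (the system is inconsistent).


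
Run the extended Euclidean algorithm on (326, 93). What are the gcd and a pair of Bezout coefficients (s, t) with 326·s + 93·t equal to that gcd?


Euclidean algorithm on (326, 93) — divide until remainder is 0:
  326 = 3 · 93 + 47
  93 = 1 · 47 + 46
  47 = 1 · 46 + 1
  46 = 46 · 1 + 0
gcd(326, 93) = 1.
Track Bezout coefficients alongside the remainders: start with r₀ = 326 = a·1 + b·0 (s = 1, t = 0) and r₁ = 93 = a·0 + b·1 (s = 0, t = 1); each new remainder r_{k+1} = r_{k-1} − q_k·r_k inherits s_{k+1} = s_{k-1} − q_k·s_k, t_{k+1} = t_{k-1} − q_k·t_k, so r_k = a·s_k + b·t_k at every step:
  q = 3: r = 47, s = 1 − 3·0 = 1, t = 0 − 3·1 = -3  (check: 326·1 + 93·(-3) = 47)
  q = 1: r = 46, s = 0 − 1·1 = -1, t = 1 − 1·(-3) = 4  (check: 326·(-1) + 93·4 = 46)
  q = 1: r = 1, s = 1 − 1·(-1) = 2, t = -3 − 1·4 = -7  (check: 326·2 + 93·(-7) = 1)
The row with r = 1 (the gcd) gives the Bezout coefficients s = 2, t = -7.
Result: 326 · (2) + 93 · (-7) = 1.

gcd(326, 93) = 1; s = 2, t = -7 (check: 326·2 + 93·(-7) = 1).


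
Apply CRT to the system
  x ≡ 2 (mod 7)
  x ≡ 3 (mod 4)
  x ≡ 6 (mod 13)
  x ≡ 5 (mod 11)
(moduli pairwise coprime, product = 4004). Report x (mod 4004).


Product of moduli M = 7 · 4 · 13 · 11 = 4004.
Merge one congruence at a time:
  Start: x ≡ 2 (mod 7).
  Combine with x ≡ 3 (mod 4); new modulus lcm = 28.
    Write x = 2 + 7·t and substitute into x ≡ 3 (mod 4): 7·t ≡ 3 − 2 = 1 (mod 4).
    Reduce coefficients mod 4: 3·t ≡ 1 (mod 4).
    The inverse of 3 mod 4 is 3 (since 3·3 = 9 = 2·4 + 1), so t ≡ 3·1 = 3 ≡ 3 (mod 4).
    Then x = 2 + 7·3 = 23, valid modulo lcm(7, 4) = 28: x ≡ 23 (mod 28).
  Combine with x ≡ 6 (mod 13); new modulus lcm = 364.
    Write x = 23 + 28·t and substitute into x ≡ 6 (mod 13): 28·t ≡ 6 − 23 = -17 (mod 13).
    Reduce coefficients mod 13: 2·t ≡ 9 (mod 13).
    The inverse of 2 mod 13 is 7 (since 2·7 = 14 = 1·13 + 1), so t ≡ 7·9 = 63 ≡ 11 (mod 13).
    Then x = 23 + 28·11 = 331, valid modulo lcm(28, 13) = 364: x ≡ 331 (mod 364).
  Combine with x ≡ 5 (mod 11); new modulus lcm = 4004.
    Write x = 331 + 364·t and substitute into x ≡ 5 (mod 11): 364·t ≡ 5 − 331 = -326 (mod 11).
    Reduce coefficients mod 11: 1·t ≡ 4 (mod 11).
    So t ≡ 4 (mod 11).
    Then x = 331 + 364·4 = 1787, valid modulo lcm(364, 11) = 4004: x ≡ 1787 (mod 4004).
Verify against each original: 1787 mod 7 = 2, 1787 mod 4 = 3, 1787 mod 13 = 6, 1787 mod 11 = 5.

x ≡ 1787 (mod 4004).


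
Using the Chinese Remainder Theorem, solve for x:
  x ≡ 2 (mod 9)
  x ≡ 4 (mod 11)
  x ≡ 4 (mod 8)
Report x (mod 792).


Moduli 9, 11, 8 are pairwise coprime; by CRT there is a unique solution modulo M = 9 · 11 · 8 = 792.
Solve pairwise, accumulating the modulus:
  Start with x ≡ 2 (mod 9).
  Combine with x ≡ 4 (mod 11): since gcd(9, 11) = 1, we get a unique residue mod 99.
    Write x = 2 + 9·t and substitute into x ≡ 4 (mod 11): 9·t ≡ 4 − 2 = 2 (mod 11).
    The inverse of 9 mod 11 is 5 (since 9·5 = 45 = 4·11 + 1), so t ≡ 5·2 = 10 ≡ 10 (mod 11).
    Then x = 2 + 9·10 = 92, valid modulo lcm(9, 11) = 99: x ≡ 92 (mod 99).
  Combine with x ≡ 4 (mod 8): since gcd(99, 8) = 1, we get a unique residue mod 792.
    Write x = 92 + 99·t and substitute into x ≡ 4 (mod 8): 99·t ≡ 4 − 92 = -88 (mod 8).
    Reduce coefficients mod 8: 3·t ≡ 0 (mod 8).
    The inverse of 3 mod 8 is 3 (since 3·3 = 9 = 1·8 + 1), so t ≡ 3·0 = 0 ≡ 0 (mod 8).
    Then x = 92 + 99·0 = 92, valid modulo lcm(99, 8) = 792: x ≡ 92 (mod 792).
Verify: 92 mod 9 = 2 ✓, 92 mod 11 = 4 ✓, 92 mod 8 = 4 ✓.

x ≡ 92 (mod 792).


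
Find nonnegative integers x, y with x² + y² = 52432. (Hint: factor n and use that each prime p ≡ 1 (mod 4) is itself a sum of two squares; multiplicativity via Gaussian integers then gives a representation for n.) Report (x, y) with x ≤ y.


Step 1: Factor n = 52432 = 2^4 · 29 · 113.
Step 2: Check the mod-4 condition on each prime factor: 2 = 2 (special); 29 ≡ 1 (mod 4), exponent 1; 113 ≡ 1 (mod 4), exponent 1.
All primes ≡ 3 (mod 4) appear to even exponent (or don't appear), so by the two-squares theorem n IS expressible as a sum of two squares.
Step 3: Build a representation. Group n = k² · m with k = 4 and m = 29 · 113 = 3277 (a product of primes ≡ 1 (mod 4)); a representation of m scales to one of n via (k·x)² + (k·y)² = k²(x² + y²). Each prime p ≡ 1 (mod 4) is itself a sum of two squares; find a² by testing p − a² for a perfect square:
  29: 29 − 1² = 28, 29 − 2² = 25 = 5² ⇒ 29 = 2² + 5².
  113: 113 − 1² = 112, 113 − 2² = 109, 113 − 3² = 104, 113 − 4² = 97, 113 − 5² = 88, 113 − 6² = 77, 113 − 7² = 64 = 8² ⇒ 113 = 7² + 8².
  Combine using the Brahmagupta–Fibonacci identity (a² + b²)(c² + d²) = (ac − bd)² + (ad + bc)² = (ac + bd)² + (ad − bc)²:
  29 · 113 = 3277: from (2² + 5²)(7² + 8²), take (2·7 − 5·8, 2·8 + 5·7) = (14 − 40, 16 + 35) = (-26, 51); dropping signs (only squares matter) gives (26, 51); check 26² + 51² = 676 + 2601 = 3277 ✓.
  Scale by k = 4: (4·26, 4·51) = (104, 204).
Step 4: Order so x ≤ y and verify: 104² + 204² = 10816 + 41616 = 52432 = n. ✓

n = 52432 = 104² + 204² (one valid representation with x ≤ y).


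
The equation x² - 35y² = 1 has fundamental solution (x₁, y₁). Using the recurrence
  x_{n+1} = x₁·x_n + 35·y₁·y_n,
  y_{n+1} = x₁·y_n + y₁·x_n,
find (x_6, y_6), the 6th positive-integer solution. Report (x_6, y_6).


Step 1: Find the fundamental solution (x₁, y₁) of x² - 35y² = 1.
  Expand √35 as a continued fraction. a₀ = ⌊√35⌋ = 5; iterate m_{k+1} = d_k·a_k − m_k, d_{k+1} = (35 − m_{k+1}²)/d_k, a_{k+1} = ⌊(a₀ + m_{k+1})/d_{k+1}⌋ (starting m₀ = 0, d₀ = 1), with convergents p_k = a_k·p_{k-1} + p_{k-2}, q_k = a_k·q_{k-1} + q_{k-2} (p₋₁ = 1, q₋₁ = 0):
  k = 0: a₀ = 5; p₀/q₀ = 5/1; p₀² − 35·q₀² = 25 − 35 = -10.
  k = 1: m = 5, d = 10, a = ⌊(5 + 5)/10⌋ = 1; p/q = (1·5 + 1)/(1·1 + 0) = 6/1; p² − 35·q² = 36 − 35 = 1.
  The first convergent with p² − 35·q² = 1 gives the fundamental solution (x₁, y₁) = (6, 1).
Step 2: Apply the recurrence (x_{n+1}, y_{n+1}) = (x₁x_n + 35y₁y_n, x₁y_n + y₁x_n) repeatedly.
  From (x_1, y_1) = (6, 1): x_2 = 6·6 + 35·1·1 = 71; y_2 = 6·1 + 1·6 = 12.
  From (x_2, y_2) = (71, 12): x_3 = 6·71 + 35·1·12 = 846; y_3 = 6·12 + 1·71 = 143.
  From (x_3, y_3) = (846, 143): x_4 = 6·846 + 35·1·143 = 10081; y_4 = 6·143 + 1·846 = 1704.
  From (x_4, y_4) = (10081, 1704): x_5 = 6·10081 + 35·1·1704 = 120126; y_5 = 6·1704 + 1·10081 = 20305.
  From (x_5, y_5) = (120126, 20305): x_6 = 6·120126 + 35·1·20305 = 1431431; y_6 = 6·20305 + 1·120126 = 241956.
Step 3: Verify x_6² - 35·y_6² = 2048994707761 - 2048994707760 = 1 (should be 1). ✓

(x_1, y_1) = (6, 1); (x_6, y_6) = (1431431, 241956).


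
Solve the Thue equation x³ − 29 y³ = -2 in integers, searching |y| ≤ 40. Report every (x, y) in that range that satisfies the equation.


The equation is x³ - 29y³ = -2. For fixed y, x³ = 29·y³ − 2, so a solution requires the RHS to be a perfect cube.
Strategy: iterate y from -40 to 40, compute RHS = 29·y³ − 2, and check whether it is a (positive or negative) perfect cube.
Check small values of y:
  y = 0: RHS = -2 is not a perfect cube.
  y = 1: RHS = 27 = (3)³ ⇒ x = 3 works.
  y = -1: RHS = -31 is not a perfect cube.
  y = 2: RHS = 230 is not a perfect cube.
  y = -2: RHS = -234 is not a perfect cube.
  y = 3: RHS = 781 is not a perfect cube.
  y = -3: RHS = -785 is not a perfect cube.
Continuing the search up to |y| = 40 finds no further solutions beyond those listed.
Collected solutions: (3, 1).

Solutions (with |y| ≤ 40): (3, 1).


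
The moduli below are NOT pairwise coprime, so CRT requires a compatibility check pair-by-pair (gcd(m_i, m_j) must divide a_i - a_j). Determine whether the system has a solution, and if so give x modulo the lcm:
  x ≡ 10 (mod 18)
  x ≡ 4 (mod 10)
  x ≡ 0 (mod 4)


Moduli 18, 10, 4 are not pairwise coprime, so CRT works modulo lcm(m_i) when all pairwise compatibility conditions hold.
Pairwise compatibility: gcd(m_i, m_j) must divide a_i - a_j for every pair.
Merge one congruence at a time:
  Start: x ≡ 10 (mod 18).
  Combine with x ≡ 4 (mod 10): gcd(18, 10) = 2; 4 - 10 = -6, which IS divisible by 2, so compatible.
    Write x = 10 + 18·t and substitute into x ≡ 4 (mod 10): 18·t ≡ 4 − 10 = -6 (mod 10).
    Divide the congruence (and modulus) by g = 2: 9·t ≡ -3 (mod 5).
    Reduce coefficients mod 5: 4·t ≡ 2 (mod 5).
    The inverse of 4 mod 5 is 4 (since 4·4 = 16 = 3·5 + 1), so t ≡ 4·2 = 8 ≡ 3 (mod 5).
    Then x = 10 + 18·3 = 64, valid modulo lcm(18, 10) = 90: x ≡ 64 (mod 90).
  Combine with x ≡ 0 (mod 4): gcd(90, 4) = 2; 0 - 64 = -64, which IS divisible by 2, so compatible.
    Write x = 64 + 90·t and substitute into x ≡ 0 (mod 4): 90·t ≡ 0 − 64 = -64 (mod 4).
    Divide the congruence (and modulus) by g = 2: 45·t ≡ -32 (mod 2).
    Reduce coefficients mod 2: 1·t ≡ 0 (mod 2).
    So t ≡ 0 (mod 2).
    Then x = 64 + 90·0 = 64, valid modulo lcm(90, 4) = 180: x ≡ 64 (mod 180).
Verify: 64 mod 18 = 10, 64 mod 10 = 4, 64 mod 4 = 0.

x ≡ 64 (mod 180).


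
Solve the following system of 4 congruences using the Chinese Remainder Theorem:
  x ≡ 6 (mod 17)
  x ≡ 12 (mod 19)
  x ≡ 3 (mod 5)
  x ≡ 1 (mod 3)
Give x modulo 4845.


Product of moduli M = 17 · 19 · 5 · 3 = 4845.
Merge one congruence at a time:
  Start: x ≡ 6 (mod 17).
  Combine with x ≡ 12 (mod 19); new modulus lcm = 323.
    Write x = 6 + 17·t and substitute into x ≡ 12 (mod 19): 17·t ≡ 12 − 6 = 6 (mod 19).
    The inverse of 17 mod 19 is 9 (since 17·9 = 153 = 8·19 + 1), so t ≡ 9·6 = 54 ≡ 16 (mod 19).
    Then x = 6 + 17·16 = 278, valid modulo lcm(17, 19) = 323: x ≡ 278 (mod 323).
  Combine with x ≡ 3 (mod 5); new modulus lcm = 1615.
    Write x = 278 + 323·t and substitute into x ≡ 3 (mod 5): 323·t ≡ 3 − 278 = -275 (mod 5).
    Reduce coefficients mod 5: 3·t ≡ 0 (mod 5).
    The inverse of 3 mod 5 is 2 (since 3·2 = 6 = 1·5 + 1), so t ≡ 2·0 = 0 ≡ 0 (mod 5).
    Then x = 278 + 323·0 = 278, valid modulo lcm(323, 5) = 1615: x ≡ 278 (mod 1615).
  Combine with x ≡ 1 (mod 3); new modulus lcm = 4845.
    Write x = 278 + 1615·t and substitute into x ≡ 1 (mod 3): 1615·t ≡ 1 − 278 = -277 (mod 3).
    Reduce coefficients mod 3: 1·t ≡ 2 (mod 3).
    So t ≡ 2 (mod 3).
    Then x = 278 + 1615·2 = 3508, valid modulo lcm(1615, 3) = 4845: x ≡ 3508 (mod 4845).
Verify against each original: 3508 mod 17 = 6, 3508 mod 19 = 12, 3508 mod 5 = 3, 3508 mod 3 = 1.

x ≡ 3508 (mod 4845).


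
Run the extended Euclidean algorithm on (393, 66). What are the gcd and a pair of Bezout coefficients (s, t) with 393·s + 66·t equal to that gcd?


Euclidean algorithm on (393, 66) — divide until remainder is 0:
  393 = 5 · 66 + 63
  66 = 1 · 63 + 3
  63 = 21 · 3 + 0
gcd(393, 66) = 3.
Track Bezout coefficients alongside the remainders: start with r₀ = 393 = a·1 + b·0 (s = 1, t = 0) and r₁ = 66 = a·0 + b·1 (s = 0, t = 1); each new remainder r_{k+1} = r_{k-1} − q_k·r_k inherits s_{k+1} = s_{k-1} − q_k·s_k, t_{k+1} = t_{k-1} − q_k·t_k, so r_k = a·s_k + b·t_k at every step:
  q = 5: r = 63, s = 1 − 5·0 = 1, t = 0 − 5·1 = -5  (check: 393·1 + 66·(-5) = 63)
  q = 1: r = 3, s = 0 − 1·1 = -1, t = 1 − 1·(-5) = 6  (check: 393·(-1) + 66·6 = 3)
The row with r = 3 (the gcd) gives the Bezout coefficients s = -1, t = 6.
Result: 393 · (-1) + 66 · (6) = 3.

gcd(393, 66) = 3; s = -1, t = 6 (check: 393·(-1) + 66·6 = 3).


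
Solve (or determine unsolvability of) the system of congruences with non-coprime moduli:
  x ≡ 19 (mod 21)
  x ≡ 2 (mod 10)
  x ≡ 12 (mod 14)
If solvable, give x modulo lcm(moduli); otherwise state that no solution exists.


Moduli 21, 10, 14 are not pairwise coprime, so CRT works modulo lcm(m_i) when all pairwise compatibility conditions hold.
Pairwise compatibility: gcd(m_i, m_j) must divide a_i - a_j for every pair.
Merge one congruence at a time:
  Start: x ≡ 19 (mod 21).
  Combine with x ≡ 2 (mod 10): gcd(21, 10) = 1; 2 - 19 = -17, which IS divisible by 1, so compatible.
    Write x = 19 + 21·t and substitute into x ≡ 2 (mod 10): 21·t ≡ 2 − 19 = -17 (mod 10).
    Reduce coefficients mod 10: 1·t ≡ 3 (mod 10).
    So t ≡ 3 (mod 10).
    Then x = 19 + 21·3 = 82, valid modulo lcm(21, 10) = 210: x ≡ 82 (mod 210).
  Combine with x ≡ 12 (mod 14): gcd(210, 14) = 14; 12 - 82 = -70, which IS divisible by 14, so compatible.
    Write x = 82 + 210·t and substitute into x ≡ 12 (mod 14): 210·t ≡ 12 − 82 = -70 (mod 14).
    Divide the congruence (and modulus) by g = 14: 15·t ≡ -5 (mod 1).
    Modulo 1 every t works; take t = 0.
    Then x = 82 + 210·0 = 82, valid modulo lcm(210, 14) = 210: x ≡ 82 (mod 210).
Verify: 82 mod 21 = 19, 82 mod 10 = 2, 82 mod 14 = 12.

x ≡ 82 (mod 210).


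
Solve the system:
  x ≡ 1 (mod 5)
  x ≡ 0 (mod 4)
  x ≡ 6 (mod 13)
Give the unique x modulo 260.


Moduli 5, 4, 13 are pairwise coprime; by CRT there is a unique solution modulo M = 5 · 4 · 13 = 260.
Solve pairwise, accumulating the modulus:
  Start with x ≡ 1 (mod 5).
  Combine with x ≡ 0 (mod 4): since gcd(5, 4) = 1, we get a unique residue mod 20.
    Write x = 1 + 5·t and substitute into x ≡ 0 (mod 4): 5·t ≡ 0 − 1 = -1 (mod 4).
    Reduce coefficients mod 4: 1·t ≡ 3 (mod 4).
    So t ≡ 3 (mod 4).
    Then x = 1 + 5·3 = 16, valid modulo lcm(5, 4) = 20: x ≡ 16 (mod 20).
  Combine with x ≡ 6 (mod 13): since gcd(20, 13) = 1, we get a unique residue mod 260.
    Write x = 16 + 20·t and substitute into x ≡ 6 (mod 13): 20·t ≡ 6 − 16 = -10 (mod 13).
    Reduce coefficients mod 13: 7·t ≡ 3 (mod 13).
    The inverse of 7 mod 13 is 2 (since 7·2 = 14 = 1·13 + 1), so t ≡ 2·3 = 6 ≡ 6 (mod 13).
    Then x = 16 + 20·6 = 136, valid modulo lcm(20, 13) = 260: x ≡ 136 (mod 260).
Verify: 136 mod 5 = 1 ✓, 136 mod 4 = 0 ✓, 136 mod 13 = 6 ✓.

x ≡ 136 (mod 260).


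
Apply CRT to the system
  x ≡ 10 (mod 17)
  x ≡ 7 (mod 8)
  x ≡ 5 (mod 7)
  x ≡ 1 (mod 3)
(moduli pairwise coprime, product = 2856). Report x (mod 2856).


Product of moduli M = 17 · 8 · 7 · 3 = 2856.
Merge one congruence at a time:
  Start: x ≡ 10 (mod 17).
  Combine with x ≡ 7 (mod 8); new modulus lcm = 136.
    Write x = 10 + 17·t and substitute into x ≡ 7 (mod 8): 17·t ≡ 7 − 10 = -3 (mod 8).
    Reduce coefficients mod 8: 1·t ≡ 5 (mod 8).
    So t ≡ 5 (mod 8).
    Then x = 10 + 17·5 = 95, valid modulo lcm(17, 8) = 136: x ≡ 95 (mod 136).
  Combine with x ≡ 5 (mod 7); new modulus lcm = 952.
    Write x = 95 + 136·t and substitute into x ≡ 5 (mod 7): 136·t ≡ 5 − 95 = -90 (mod 7).
    Reduce coefficients mod 7: 3·t ≡ 1 (mod 7).
    The inverse of 3 mod 7 is 5 (since 3·5 = 15 = 2·7 + 1), so t ≡ 5·1 = 5 ≡ 5 (mod 7).
    Then x = 95 + 136·5 = 775, valid modulo lcm(136, 7) = 952: x ≡ 775 (mod 952).
  Combine with x ≡ 1 (mod 3); new modulus lcm = 2856.
    Write x = 775 + 952·t and substitute into x ≡ 1 (mod 3): 952·t ≡ 1 − 775 = -774 (mod 3).
    Reduce coefficients mod 3: 1·t ≡ 0 (mod 3).
    So t ≡ 0 (mod 3).
    Then x = 775 + 952·0 = 775, valid modulo lcm(952, 3) = 2856: x ≡ 775 (mod 2856).
Verify against each original: 775 mod 17 = 10, 775 mod 8 = 7, 775 mod 7 = 5, 775 mod 3 = 1.

x ≡ 775 (mod 2856).


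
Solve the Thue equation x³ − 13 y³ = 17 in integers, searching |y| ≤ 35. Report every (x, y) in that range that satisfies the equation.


The equation is x³ - 13y³ = 17. For fixed y, x³ = 13·y³ + 17, so a solution requires the RHS to be a perfect cube.
Strategy: iterate y from -35 to 35, compute RHS = 13·y³ + 17, and check whether it is a (positive or negative) perfect cube.
Check small values of y:
  y = 0: RHS = 17 is not a perfect cube.
  y = 1: RHS = 30 is not a perfect cube.
  y = -1: RHS = 4 is not a perfect cube.
  y = 2: RHS = 121 is not a perfect cube.
  y = -2: RHS = -87 is not a perfect cube.
  y = 3: RHS = 368 is not a perfect cube.
  y = -3: RHS = -334 is not a perfect cube.
Continuing the search up to |y| = 35 finds no solutions either.
No (x, y) in the scanned range satisfies the equation.

No integer solutions with |y| ≤ 35.


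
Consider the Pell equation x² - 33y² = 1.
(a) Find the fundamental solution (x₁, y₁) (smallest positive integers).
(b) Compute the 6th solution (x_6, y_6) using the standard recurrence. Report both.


Step 1: Find the fundamental solution (x₁, y₁) of x² - 33y² = 1.
  Expand √33 as a continued fraction. a₀ = ⌊√33⌋ = 5; iterate m_{k+1} = d_k·a_k − m_k, d_{k+1} = (33 − m_{k+1}²)/d_k, a_{k+1} = ⌊(a₀ + m_{k+1})/d_{k+1}⌋ (starting m₀ = 0, d₀ = 1), with convergents p_k = a_k·p_{k-1} + p_{k-2}, q_k = a_k·q_{k-1} + q_{k-2} (p₋₁ = 1, q₋₁ = 0):
  k = 0: a₀ = 5; p₀/q₀ = 5/1; p₀² − 33·q₀² = 25 − 33 = -8.
  k = 1: m = 5, d = 8, a = ⌊(5 + 5)/8⌋ = 1; p/q = (1·5 + 1)/(1·1 + 0) = 6/1; p² − 33·q² = 36 − 33 = 3.
  k = 2: m = 3, d = 3, a = ⌊(5 + 3)/3⌋ = 2; p/q = (2·6 + 5)/(2·1 + 1) = 17/3; p² − 33·q² = 289 − 297 = -8.
  k = 3: m = 3, d = 8, a = ⌊(5 + 3)/8⌋ = 1; p/q = (1·17 + 6)/(1·3 + 1) = 23/4; p² − 33·q² = 529 − 528 = 1.
  The first convergent with p² − 33·q² = 1 gives the fundamental solution (x₁, y₁) = (23, 4).
Step 2: Apply the recurrence (x_{n+1}, y_{n+1}) = (x₁x_n + 33y₁y_n, x₁y_n + y₁x_n) repeatedly.
  From (x_1, y_1) = (23, 4): x_2 = 23·23 + 33·4·4 = 1057; y_2 = 23·4 + 4·23 = 184.
  From (x_2, y_2) = (1057, 184): x_3 = 23·1057 + 33·4·184 = 48599; y_3 = 23·184 + 4·1057 = 8460.
  From (x_3, y_3) = (48599, 8460): x_4 = 23·48599 + 33·4·8460 = 2234497; y_4 = 23·8460 + 4·48599 = 388976.
  From (x_4, y_4) = (2234497, 388976): x_5 = 23·2234497 + 33·4·388976 = 102738263; y_5 = 23·388976 + 4·2234497 = 17884436.
  From (x_5, y_5) = (102738263, 17884436): x_6 = 23·102738263 + 33·4·17884436 = 4723725601; y_6 = 23·17884436 + 4·102738263 = 822295080.
Step 3: Verify x_6² - 33·y_6² = 22313583553542811201 - 22313583553542811200 = 1 (should be 1). ✓

(x_1, y_1) = (23, 4); (x_6, y_6) = (4723725601, 822295080).


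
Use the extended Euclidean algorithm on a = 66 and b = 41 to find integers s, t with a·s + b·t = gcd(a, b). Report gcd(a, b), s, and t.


Euclidean algorithm on (66, 41) — divide until remainder is 0:
  66 = 1 · 41 + 25
  41 = 1 · 25 + 16
  25 = 1 · 16 + 9
  16 = 1 · 9 + 7
  9 = 1 · 7 + 2
  7 = 3 · 2 + 1
  2 = 2 · 1 + 0
gcd(66, 41) = 1.
Track Bezout coefficients alongside the remainders: start with r₀ = 66 = a·1 + b·0 (s = 1, t = 0) and r₁ = 41 = a·0 + b·1 (s = 0, t = 1); each new remainder r_{k+1} = r_{k-1} − q_k·r_k inherits s_{k+1} = s_{k-1} − q_k·s_k, t_{k+1} = t_{k-1} − q_k·t_k, so r_k = a·s_k + b·t_k at every step:
  q = 1: r = 25, s = 1 − 1·0 = 1, t = 0 − 1·1 = -1  (check: 66·1 + 41·(-1) = 25)
  q = 1: r = 16, s = 0 − 1·1 = -1, t = 1 − 1·(-1) = 2  (check: 66·(-1) + 41·2 = 16)
  q = 1: r = 9, s = 1 − 1·(-1) = 2, t = -1 − 1·2 = -3  (check: 66·2 + 41·(-3) = 9)
  q = 1: r = 7, s = -1 − 1·2 = -3, t = 2 − 1·(-3) = 5  (check: 66·(-3) + 41·5 = 7)
  q = 1: r = 2, s = 2 − 1·(-3) = 5, t = -3 − 1·5 = -8  (check: 66·5 + 41·(-8) = 2)
  q = 3: r = 1, s = -3 − 3·5 = -18, t = 5 − 3·(-8) = 29  (check: 66·(-18) + 41·29 = 1)
The row with r = 1 (the gcd) gives the Bezout coefficients s = -18, t = 29.
Result: 66 · (-18) + 41 · (29) = 1.

gcd(66, 41) = 1; s = -18, t = 29 (check: 66·(-18) + 41·29 = 1).


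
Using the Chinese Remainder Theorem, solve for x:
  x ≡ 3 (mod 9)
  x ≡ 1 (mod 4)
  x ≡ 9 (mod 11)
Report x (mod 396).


Moduli 9, 4, 11 are pairwise coprime; by CRT there is a unique solution modulo M = 9 · 4 · 11 = 396.
Solve pairwise, accumulating the modulus:
  Start with x ≡ 3 (mod 9).
  Combine with x ≡ 1 (mod 4): since gcd(9, 4) = 1, we get a unique residue mod 36.
    Write x = 3 + 9·t and substitute into x ≡ 1 (mod 4): 9·t ≡ 1 − 3 = -2 (mod 4).
    Reduce coefficients mod 4: 1·t ≡ 2 (mod 4).
    So t ≡ 2 (mod 4).
    Then x = 3 + 9·2 = 21, valid modulo lcm(9, 4) = 36: x ≡ 21 (mod 36).
  Combine with x ≡ 9 (mod 11): since gcd(36, 11) = 1, we get a unique residue mod 396.
    Write x = 21 + 36·t and substitute into x ≡ 9 (mod 11): 36·t ≡ 9 − 21 = -12 (mod 11).
    Reduce coefficients mod 11: 3·t ≡ 10 (mod 11).
    The inverse of 3 mod 11 is 4 (since 3·4 = 12 = 1·11 + 1), so t ≡ 4·10 = 40 ≡ 7 (mod 11).
    Then x = 21 + 36·7 = 273, valid modulo lcm(36, 11) = 396: x ≡ 273 (mod 396).
Verify: 273 mod 9 = 3 ✓, 273 mod 4 = 1 ✓, 273 mod 11 = 9 ✓.

x ≡ 273 (mod 396).


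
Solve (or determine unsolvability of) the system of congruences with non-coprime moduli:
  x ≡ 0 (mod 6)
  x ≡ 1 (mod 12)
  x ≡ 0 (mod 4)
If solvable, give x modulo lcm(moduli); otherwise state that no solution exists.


Moduli 6, 12, 4 are not pairwise coprime, so CRT works modulo lcm(m_i) when all pairwise compatibility conditions hold.
Pairwise compatibility: gcd(m_i, m_j) must divide a_i - a_j for every pair.
Merge one congruence at a time:
  Start: x ≡ 0 (mod 6).
  Combine with x ≡ 1 (mod 12): gcd(6, 12) = 6, and 1 - 0 = 1 is NOT divisible by 6.
    ⇒ system is inconsistent (no integer solution).

No solution (the system is inconsistent).


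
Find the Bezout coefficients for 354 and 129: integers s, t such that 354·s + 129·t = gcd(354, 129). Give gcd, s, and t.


Euclidean algorithm on (354, 129) — divide until remainder is 0:
  354 = 2 · 129 + 96
  129 = 1 · 96 + 33
  96 = 2 · 33 + 30
  33 = 1 · 30 + 3
  30 = 10 · 3 + 0
gcd(354, 129) = 3.
Track Bezout coefficients alongside the remainders: start with r₀ = 354 = a·1 + b·0 (s = 1, t = 0) and r₁ = 129 = a·0 + b·1 (s = 0, t = 1); each new remainder r_{k+1} = r_{k-1} − q_k·r_k inherits s_{k+1} = s_{k-1} − q_k·s_k, t_{k+1} = t_{k-1} − q_k·t_k, so r_k = a·s_k + b·t_k at every step:
  q = 2: r = 96, s = 1 − 2·0 = 1, t = 0 − 2·1 = -2  (check: 354·1 + 129·(-2) = 96)
  q = 1: r = 33, s = 0 − 1·1 = -1, t = 1 − 1·(-2) = 3  (check: 354·(-1) + 129·3 = 33)
  q = 2: r = 30, s = 1 − 2·(-1) = 3, t = -2 − 2·3 = -8  (check: 354·3 + 129·(-8) = 30)
  q = 1: r = 3, s = -1 − 1·3 = -4, t = 3 − 1·(-8) = 11  (check: 354·(-4) + 129·11 = 3)
The row with r = 3 (the gcd) gives the Bezout coefficients s = -4, t = 11.
Result: 354 · (-4) + 129 · (11) = 3.

gcd(354, 129) = 3; s = -4, t = 11 (check: 354·(-4) + 129·11 = 3).
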